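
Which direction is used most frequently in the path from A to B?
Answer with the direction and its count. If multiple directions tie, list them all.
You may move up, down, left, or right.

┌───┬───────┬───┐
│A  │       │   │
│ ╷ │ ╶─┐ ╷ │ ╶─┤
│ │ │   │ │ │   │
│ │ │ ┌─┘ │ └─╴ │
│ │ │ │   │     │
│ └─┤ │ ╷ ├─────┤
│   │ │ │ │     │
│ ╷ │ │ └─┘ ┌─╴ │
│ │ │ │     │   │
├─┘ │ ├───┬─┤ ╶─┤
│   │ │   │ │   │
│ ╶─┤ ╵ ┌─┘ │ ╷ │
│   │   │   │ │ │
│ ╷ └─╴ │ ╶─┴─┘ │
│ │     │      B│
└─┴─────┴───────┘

Directions: down, down, down, right, down, down, left, down, right, down, right, right, up, left, up, up, up, up, up, up, right, right, down, down, left, down, down, right, right, up, right, right, down, left, down, right, down, down
Counts: {'down': 15, 'right': 11, 'left': 4, 'up': 8}
Most common: down (15 times)

Solution:

┌───┬───────┬───┐
│A  │↱ → ↓  │   │
│ ╷ │ ╶─┐ ╷ │ ╶─┤
│↓│ │↑  │↓│ │   │
│ │ │ ┌─┘ │ └─╴ │
│↓│ │↑│↓ ↲│     │
│ └─┤ │ ╷ ├─────┤
│↳ ↓│↑│↓│ │↱ → ↓│
│ ╷ │ │ └─┘ ┌─╴ │
│ │↓│↑│↳ → ↑│↓ ↲│
├─┘ │ ├───┬─┤ ╶─┤
│↓ ↲│↑│   │ │↳ ↓│
│ ╶─┤ ╵ ┌─┘ │ ╷ │
│↳ ↓│↑ ↰│   │ │↓│
│ ╷ └─╴ │ ╶─┴─┘ │
│ │↳ → ↑│      B│
└─┴─────┴───────┘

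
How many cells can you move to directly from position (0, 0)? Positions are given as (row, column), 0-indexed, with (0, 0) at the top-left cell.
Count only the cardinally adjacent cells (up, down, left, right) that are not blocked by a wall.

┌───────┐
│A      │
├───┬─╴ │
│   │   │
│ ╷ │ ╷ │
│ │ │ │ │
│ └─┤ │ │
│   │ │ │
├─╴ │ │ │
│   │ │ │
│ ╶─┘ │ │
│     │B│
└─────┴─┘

Checking passable neighbors of (0, 0):
Neighbors: (0, 1)
Count: 1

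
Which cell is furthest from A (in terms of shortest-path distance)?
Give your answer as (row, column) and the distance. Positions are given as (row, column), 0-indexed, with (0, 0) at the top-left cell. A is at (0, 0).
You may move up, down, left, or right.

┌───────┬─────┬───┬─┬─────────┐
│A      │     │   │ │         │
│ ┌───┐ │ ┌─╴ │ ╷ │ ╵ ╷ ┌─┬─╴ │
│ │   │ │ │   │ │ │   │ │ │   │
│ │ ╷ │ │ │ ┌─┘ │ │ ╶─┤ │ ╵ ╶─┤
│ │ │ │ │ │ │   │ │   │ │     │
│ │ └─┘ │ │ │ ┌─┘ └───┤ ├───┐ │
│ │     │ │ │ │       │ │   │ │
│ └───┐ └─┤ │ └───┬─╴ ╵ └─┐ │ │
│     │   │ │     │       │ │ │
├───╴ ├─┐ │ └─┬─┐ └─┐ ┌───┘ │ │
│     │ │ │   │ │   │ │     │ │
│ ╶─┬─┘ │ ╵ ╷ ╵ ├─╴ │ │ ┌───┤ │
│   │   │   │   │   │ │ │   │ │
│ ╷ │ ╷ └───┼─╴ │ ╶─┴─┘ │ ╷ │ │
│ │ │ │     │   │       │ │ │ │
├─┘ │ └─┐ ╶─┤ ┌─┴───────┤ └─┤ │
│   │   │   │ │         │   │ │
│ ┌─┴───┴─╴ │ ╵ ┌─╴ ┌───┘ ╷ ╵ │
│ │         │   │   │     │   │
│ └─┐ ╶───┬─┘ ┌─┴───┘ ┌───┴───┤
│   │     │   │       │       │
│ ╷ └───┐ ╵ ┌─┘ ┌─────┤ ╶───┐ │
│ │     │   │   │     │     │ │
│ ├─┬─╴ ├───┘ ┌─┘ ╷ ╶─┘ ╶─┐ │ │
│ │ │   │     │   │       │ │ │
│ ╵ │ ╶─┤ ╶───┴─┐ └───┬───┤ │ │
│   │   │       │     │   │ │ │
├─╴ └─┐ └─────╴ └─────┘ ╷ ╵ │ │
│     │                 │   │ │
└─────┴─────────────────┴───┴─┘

Computing BFS distances from A to all cells:
Furthest cell: (3, 12)
Distance: 97 steps

Path from A to the furthest cell:

┌───────┬─────┬───┬─┬─────────┐
│A      │     │↓ ↰│ │  ↓ ← ← ↰│
│ ┌───┐ │ ┌─╴ │ ╷ │ ╵ ╷ ┌─┬─╴ │
│↓│   │ │ │   │↓│↑│   │↓│ │↱ ↑│
│ │ ╷ │ │ │ ┌─┘ │ │ ╶─┤ │ ╵ ╶─┤
│↓│ │ │ │ │ │↓ ↲│↑│   │↓│  ↑ ↰│
│ │ └─┘ │ │ │ ┌─┘ └───┤ ├───┐ │
│↓│     │ │ │↓│  ↑ ← ↰│↓│B ↰│↑│
│ └───┐ └─┤ │ └───┬─╴ ╵ └─┐ │ │
│↳ → ↓│   │ │↳ → ↓│  ↑ ↲  │↑│↑│
├───╴ ├─┐ │ └─┬─┐ └─┐ ┌───┘ │ │
│↓ ← ↲│ │ │   │ │↳ ↓│ │↱ → ↑│↑│
│ ╶─┬─┘ │ ╵ ╷ ╵ ├─╴ │ │ ┌───┤ │
│↳ ↓│   │   │   │↓ ↲│ │↑│   │↑│
│ ╷ │ ╷ └───┼─╴ │ ╶─┴─┘ │ ╷ │ │
│ │↓│ │     │   │↳ → → ↑│ │ │↑│
├─┘ │ └─┐ ╶─┤ ┌─┴───────┤ └─┤ │
│↓ ↲│   │   │ │         │↱ ↓│↑│
│ ┌─┴───┴─╴ │ ╵ ┌─╴ ┌───┘ ╷ ╵ │
│↓│         │   │   │↱ → ↑│↳ ↑│
│ └─┐ ╶───┬─┘ ┌─┴───┘ ┌───┴───┤
│↳ ↓│     │   │↱ → → ↑│       │
│ ╷ └───┐ ╵ ┌─┘ ┌─────┤ ╶───┐ │
│ │↳ → ↓│   │↱ ↑│     │     │ │
│ ├─┬─╴ ├───┘ ┌─┘ ╷ ╶─┘ ╶─┐ │ │
│ │ │↓ ↲│↱ → ↑│   │       │ │ │
│ ╵ │ ╶─┤ ╶───┴─┐ └───┬───┤ │ │
│   │↳ ↓│↑ ← ← ↰│     │   │ │ │
├─╴ └─┐ └─────╴ └─────┘ ╷ ╵ │ │
│     │↳ → → → ↑        │   │ │
└─────┴─────────────────┴───┴─┘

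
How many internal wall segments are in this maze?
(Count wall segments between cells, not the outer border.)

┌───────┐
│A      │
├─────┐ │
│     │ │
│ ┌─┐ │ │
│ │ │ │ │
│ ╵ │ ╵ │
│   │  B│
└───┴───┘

Counting internal wall segments:
Total internal walls: 9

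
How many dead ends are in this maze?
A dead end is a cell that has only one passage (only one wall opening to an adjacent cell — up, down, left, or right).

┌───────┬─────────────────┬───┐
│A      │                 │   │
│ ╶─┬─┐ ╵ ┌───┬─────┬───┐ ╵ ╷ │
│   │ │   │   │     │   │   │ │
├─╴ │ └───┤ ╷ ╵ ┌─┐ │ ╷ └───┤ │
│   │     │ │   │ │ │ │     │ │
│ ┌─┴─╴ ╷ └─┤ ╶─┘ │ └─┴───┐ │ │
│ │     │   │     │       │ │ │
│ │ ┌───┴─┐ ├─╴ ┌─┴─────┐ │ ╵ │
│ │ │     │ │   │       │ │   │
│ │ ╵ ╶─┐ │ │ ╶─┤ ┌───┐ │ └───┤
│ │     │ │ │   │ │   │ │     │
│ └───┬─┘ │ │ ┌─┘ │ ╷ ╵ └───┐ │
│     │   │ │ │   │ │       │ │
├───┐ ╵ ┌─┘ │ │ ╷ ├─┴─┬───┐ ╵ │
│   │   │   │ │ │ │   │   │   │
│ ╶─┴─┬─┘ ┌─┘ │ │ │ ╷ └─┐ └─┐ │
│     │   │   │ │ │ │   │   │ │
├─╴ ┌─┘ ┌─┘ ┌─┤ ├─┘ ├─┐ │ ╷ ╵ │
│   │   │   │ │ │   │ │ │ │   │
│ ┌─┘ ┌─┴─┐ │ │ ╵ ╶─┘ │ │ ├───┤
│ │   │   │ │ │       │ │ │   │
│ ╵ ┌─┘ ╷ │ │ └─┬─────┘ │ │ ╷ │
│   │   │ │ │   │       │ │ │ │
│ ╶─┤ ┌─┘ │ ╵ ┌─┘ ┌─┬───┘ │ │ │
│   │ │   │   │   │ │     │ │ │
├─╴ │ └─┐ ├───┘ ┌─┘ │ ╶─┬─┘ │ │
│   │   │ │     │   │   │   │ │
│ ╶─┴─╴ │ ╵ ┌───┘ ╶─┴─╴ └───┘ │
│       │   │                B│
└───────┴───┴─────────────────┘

Checking each cell for number of passages:

Dead ends found at positions:
  (1, 2)
  (2, 5)
  (2, 8)
  (2, 10)
  (5, 3)
  (5, 7)
  (6, 9)
  (7, 1)
  (7, 11)
  (8, 2)
  (8, 8)
  (9, 4)
  (9, 6)
  (9, 10)
  (11, 7)
  (12, 3)
  (12, 9)
  (13, 12)
  (14, 6)
Total dead ends: 19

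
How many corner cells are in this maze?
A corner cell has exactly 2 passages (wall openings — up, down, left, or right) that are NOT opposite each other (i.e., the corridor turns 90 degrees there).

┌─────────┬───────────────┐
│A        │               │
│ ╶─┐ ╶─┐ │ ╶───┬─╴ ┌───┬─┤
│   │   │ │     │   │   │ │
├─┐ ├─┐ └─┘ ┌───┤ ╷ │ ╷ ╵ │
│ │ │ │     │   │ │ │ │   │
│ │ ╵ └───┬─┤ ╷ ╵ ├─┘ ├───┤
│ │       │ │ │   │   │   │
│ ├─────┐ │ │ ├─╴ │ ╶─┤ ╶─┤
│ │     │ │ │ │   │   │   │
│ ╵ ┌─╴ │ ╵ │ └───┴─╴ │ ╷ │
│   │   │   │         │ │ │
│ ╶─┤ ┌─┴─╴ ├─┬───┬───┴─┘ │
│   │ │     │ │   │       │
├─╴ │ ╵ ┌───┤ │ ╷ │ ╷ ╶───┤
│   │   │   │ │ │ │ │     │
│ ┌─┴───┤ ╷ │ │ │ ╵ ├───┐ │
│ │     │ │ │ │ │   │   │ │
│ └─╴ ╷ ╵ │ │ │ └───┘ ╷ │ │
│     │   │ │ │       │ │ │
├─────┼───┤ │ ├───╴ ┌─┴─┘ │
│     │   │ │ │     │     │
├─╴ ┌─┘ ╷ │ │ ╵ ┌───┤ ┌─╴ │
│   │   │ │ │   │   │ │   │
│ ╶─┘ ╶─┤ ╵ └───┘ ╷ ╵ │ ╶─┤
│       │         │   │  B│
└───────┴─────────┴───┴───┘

Counting corner cells (2 non-opposite passages):
Total corners: 82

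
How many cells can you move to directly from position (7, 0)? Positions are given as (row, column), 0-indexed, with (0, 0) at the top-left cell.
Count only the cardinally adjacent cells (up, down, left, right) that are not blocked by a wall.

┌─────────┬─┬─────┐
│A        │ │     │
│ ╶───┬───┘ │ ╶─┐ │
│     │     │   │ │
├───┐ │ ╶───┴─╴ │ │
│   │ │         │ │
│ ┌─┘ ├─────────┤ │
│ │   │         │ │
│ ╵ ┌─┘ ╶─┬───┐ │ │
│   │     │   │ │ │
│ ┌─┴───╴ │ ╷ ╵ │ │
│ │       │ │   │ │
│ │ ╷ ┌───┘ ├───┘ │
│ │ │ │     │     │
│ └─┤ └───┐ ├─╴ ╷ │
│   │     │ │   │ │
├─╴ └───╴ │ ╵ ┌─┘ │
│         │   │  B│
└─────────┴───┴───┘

Checking passable neighbors of (7, 0):
Neighbors: (6, 0), (7, 1)
Count: 2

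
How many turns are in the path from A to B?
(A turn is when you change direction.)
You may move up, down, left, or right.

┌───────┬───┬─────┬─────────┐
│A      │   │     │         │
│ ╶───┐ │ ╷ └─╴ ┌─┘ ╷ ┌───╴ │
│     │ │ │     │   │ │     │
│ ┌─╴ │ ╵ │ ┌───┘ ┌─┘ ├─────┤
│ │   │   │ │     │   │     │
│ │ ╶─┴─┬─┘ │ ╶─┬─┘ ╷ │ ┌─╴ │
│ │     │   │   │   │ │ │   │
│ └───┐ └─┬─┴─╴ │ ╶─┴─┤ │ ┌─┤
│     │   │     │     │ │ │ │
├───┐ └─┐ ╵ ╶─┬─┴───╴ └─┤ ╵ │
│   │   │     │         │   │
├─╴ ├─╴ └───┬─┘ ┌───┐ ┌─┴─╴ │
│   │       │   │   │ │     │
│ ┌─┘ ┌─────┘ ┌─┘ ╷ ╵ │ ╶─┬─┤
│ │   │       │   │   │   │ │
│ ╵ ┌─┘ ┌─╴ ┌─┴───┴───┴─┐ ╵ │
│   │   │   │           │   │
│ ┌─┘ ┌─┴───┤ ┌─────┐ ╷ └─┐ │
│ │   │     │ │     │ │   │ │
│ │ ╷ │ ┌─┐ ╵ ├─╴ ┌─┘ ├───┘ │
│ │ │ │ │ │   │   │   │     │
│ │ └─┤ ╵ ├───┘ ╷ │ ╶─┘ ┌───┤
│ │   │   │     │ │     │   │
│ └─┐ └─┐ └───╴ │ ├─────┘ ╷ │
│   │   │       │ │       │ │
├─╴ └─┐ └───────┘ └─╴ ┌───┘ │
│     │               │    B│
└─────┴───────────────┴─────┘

Directions: down, right, right, down, left, down, right, right, down, right, down, right, up, right, right, up, left, up, right, right, up, right, up, right, down, down, left, down, left, down, right, right, down, left, left, left, down, left, down, left, left, left, down, left, down, left, down, down, right, down, right, down, right, right, right, right, right, right, right, up, right, right, up, right, down, down
Number of turns: 46

Solution:

┌───────┬───┬─────┬─────────┐
│A      │   │     │↱ ↓      │
│ ╶───┐ │ ╷ └─╴ ┌─┘ ╷ ┌───╴ │
│↳ → ↓│ │ │     │↱ ↑│↓│     │
│ ┌─╴ │ ╵ │ ┌───┘ ┌─┘ ├─────┤
│ │↓ ↲│   │ │↱ → ↑│↓ ↲│     │
│ │ ╶─┴─┬─┘ │ ╶─┬─┘ ╷ │ ┌─╴ │
│ │↳ → ↓│   │↑ ↰│↓ ↲│ │ │   │
│ └───┐ └─┬─┴─╴ │ ╶─┴─┤ │ ┌─┤
│     │↳ ↓│↱ → ↑│↳ → ↓│ │ │ │
├───┐ └─┐ ╵ ╶─┬─┴───╴ └─┤ ╵ │
│   │   │↳ ↑  │↓ ← ← ↲  │   │
├─╴ ├─╴ └───┬─┘ ┌───┐ ┌─┴─╴ │
│   │       │↓ ↲│   │ │     │
│ ┌─┘ ┌─────┘ ┌─┘ ╷ ╵ │ ╶─┬─┤
│ │   │↓ ← ← ↲│   │   │   │ │
│ ╵ ┌─┘ ┌─╴ ┌─┴───┴───┴─┐ ╵ │
│   │↓ ↲│   │           │   │
│ ┌─┘ ┌─┴───┤ ┌─────┐ ╷ └─┐ │
│ │↓ ↲│     │ │     │ │   │ │
│ │ ╷ │ ┌─┐ ╵ ├─╴ ┌─┘ ├───┘ │
│ │↓│ │ │ │   │   │   │     │
│ │ └─┤ ╵ ├───┘ ╷ │ ╶─┘ ┌───┤
│ │↳ ↓│   │     │ │     │↱ ↓│
│ └─┐ └─┐ └───╴ │ ├─────┘ ╷ │
│   │↳ ↓│       │ │  ↱ → ↑│↓│
├─╴ └─┐ └───────┘ └─╴ ┌───┘ │
│     │↳ → → → → → → ↑│    B│
└─────┴───────────────┴─────┘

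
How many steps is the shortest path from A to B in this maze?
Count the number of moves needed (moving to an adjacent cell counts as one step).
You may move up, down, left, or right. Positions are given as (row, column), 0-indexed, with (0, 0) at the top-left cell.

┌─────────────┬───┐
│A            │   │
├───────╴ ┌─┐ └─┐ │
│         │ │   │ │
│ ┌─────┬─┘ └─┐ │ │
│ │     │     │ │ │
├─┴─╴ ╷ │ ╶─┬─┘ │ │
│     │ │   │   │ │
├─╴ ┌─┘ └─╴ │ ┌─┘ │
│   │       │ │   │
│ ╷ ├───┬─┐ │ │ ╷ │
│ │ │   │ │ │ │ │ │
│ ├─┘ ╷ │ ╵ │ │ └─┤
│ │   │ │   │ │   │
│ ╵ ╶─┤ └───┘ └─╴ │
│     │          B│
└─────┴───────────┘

Using BFS to find shortest path:
Start: (0, 0), End: (7, 8)
Path found:
(0,0) → (0,1) → (0,2) → (0,3) → (0,4) → (0,5) → (0,6) → (1,6) → (1,7) → (2,7) → (3,7) → (3,6) → (4,6) → (5,6) → (6,6) → (7,6) → (7,7) → (7,8)
Number of steps: 17

Solution:

┌─────────────┬───┐
│A → → → → → ↓│   │
├───────╴ ┌─┐ └─┐ │
│         │ │↳ ↓│ │
│ ┌─────┬─┘ └─┐ │ │
│ │     │     │↓│ │
├─┴─╴ ╷ │ ╶─┬─┘ │ │
│     │ │   │↓ ↲│ │
├─╴ ┌─┘ └─╴ │ ┌─┘ │
│   │       │↓│   │
│ ╷ ├───┬─┐ │ │ ╷ │
│ │ │   │ │ │↓│ │ │
│ ├─┘ ╷ │ ╵ │ │ └─┤
│ │   │ │   │↓│   │
│ ╵ ╶─┤ └───┘ └─╴ │
│     │      ↳ → B│
└─────┴───────────┘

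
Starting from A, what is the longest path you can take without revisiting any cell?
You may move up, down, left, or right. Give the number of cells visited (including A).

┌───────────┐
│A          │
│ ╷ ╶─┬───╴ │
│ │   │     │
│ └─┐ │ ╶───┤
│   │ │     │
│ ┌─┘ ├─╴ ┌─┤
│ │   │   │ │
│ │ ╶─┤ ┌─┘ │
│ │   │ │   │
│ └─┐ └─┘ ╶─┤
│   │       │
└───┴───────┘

Finding longest simple path using DFS:
Start: (0, 0)
Longest path visits 15 cells
Path: A → right → down → right → down → down → left → down → right → down → right → right → up → right → up

Solution:

┌───────────┐
│A ↓        │
│ ╷ ╶─┬───╴ │
│ │↳ ↓│     │
│ └─┐ │ ╶───┤
│   │↓│     │
│ ┌─┘ ├─╴ ┌─┤
│ │↓ ↲│   │B│
│ │ ╶─┤ ┌─┘ │
│ │↳ ↓│ │↱ ↑│
│ └─┐ └─┘ ╶─┤
│   │↳ → ↑  │
└───┴───────┘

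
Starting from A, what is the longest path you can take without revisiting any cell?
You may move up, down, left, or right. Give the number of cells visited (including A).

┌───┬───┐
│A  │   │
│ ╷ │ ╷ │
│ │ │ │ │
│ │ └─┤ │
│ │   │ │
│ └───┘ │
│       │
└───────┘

Finding longest simple path using DFS:
Start: (0, 0)
Longest path visits 12 cells
Path: A → down → down → down → right → right → right → up → up → up → left → down

Solution:

┌───┬───┐
│A  │↓ ↰│
│ ╷ │ ╷ │
│↓│ │B│↑│
│ │ └─┤ │
│↓│   │↑│
│ └───┘ │
│↳ → → ↑│
└───────┘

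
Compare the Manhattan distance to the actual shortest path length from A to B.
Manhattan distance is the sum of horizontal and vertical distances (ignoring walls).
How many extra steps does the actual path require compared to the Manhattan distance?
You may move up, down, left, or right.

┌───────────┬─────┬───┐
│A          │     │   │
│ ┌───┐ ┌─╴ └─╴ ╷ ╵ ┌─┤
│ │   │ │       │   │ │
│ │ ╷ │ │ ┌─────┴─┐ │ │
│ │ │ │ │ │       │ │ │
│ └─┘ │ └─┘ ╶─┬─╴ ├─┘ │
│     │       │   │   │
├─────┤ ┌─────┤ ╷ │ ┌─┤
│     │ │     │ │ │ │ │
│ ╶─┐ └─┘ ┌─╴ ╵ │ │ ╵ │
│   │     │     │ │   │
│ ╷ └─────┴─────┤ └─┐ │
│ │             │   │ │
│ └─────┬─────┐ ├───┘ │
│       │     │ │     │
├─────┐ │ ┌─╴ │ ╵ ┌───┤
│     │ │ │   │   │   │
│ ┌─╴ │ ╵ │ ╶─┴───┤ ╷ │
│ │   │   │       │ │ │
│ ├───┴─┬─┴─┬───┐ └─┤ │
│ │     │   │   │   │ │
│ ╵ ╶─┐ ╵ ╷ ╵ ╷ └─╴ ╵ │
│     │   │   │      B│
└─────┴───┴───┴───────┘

Manhattan distance: |11 - 0| + |10 - 0| = 21
Actual path length: 49
Extra steps: 49 - 21 = 28

Solution:

┌───────────┬─────┬───┐
│A → → ↓    │     │   │
│ ┌───┐ ┌─╴ └─╴ ╷ ╵ ┌─┤
│ │   │↓│       │   │ │
│ │ ╷ │ │ ┌─────┴─┐ │ │
│ │ │ │↓│ │↱ → → ↓│ │ │
│ └─┘ │ └─┘ ╶─┬─╴ ├─┘ │
│     │↳ → ↑  │↓ ↲│   │
├─────┤ ┌─────┤ ╷ │ ┌─┤
│↓ ← ↰│ │↓ ← ↰│↓│ │ │ │
│ ╶─┐ └─┘ ┌─╴ ╵ │ │ ╵ │
│↓  │↑ ← ↲│  ↑ ↲│ │   │
│ ╷ └─────┴─────┤ └─┐ │
│↓│             │   │ │
│ └─────┬─────┐ ├───┘ │
│↳ → → ↓│↱ → ↓│ │     │
├─────┐ │ ┌─╴ │ ╵ ┌───┤
│     │↓│↑│↓ ↲│   │   │
│ ┌─╴ │ ╵ │ ╶─┴───┤ ╷ │
│ │   │↳ ↑│↳ → → ↓│ │ │
│ ├───┴─┬─┴─┬───┐ └─┤ │
│ │     │   │   │↳ ↓│ │
│ ╵ ╶─┐ ╵ ╷ ╵ ╷ └─╴ ╵ │
│     │   │   │    ↳ B│
└─────┴───┴───┴───────┘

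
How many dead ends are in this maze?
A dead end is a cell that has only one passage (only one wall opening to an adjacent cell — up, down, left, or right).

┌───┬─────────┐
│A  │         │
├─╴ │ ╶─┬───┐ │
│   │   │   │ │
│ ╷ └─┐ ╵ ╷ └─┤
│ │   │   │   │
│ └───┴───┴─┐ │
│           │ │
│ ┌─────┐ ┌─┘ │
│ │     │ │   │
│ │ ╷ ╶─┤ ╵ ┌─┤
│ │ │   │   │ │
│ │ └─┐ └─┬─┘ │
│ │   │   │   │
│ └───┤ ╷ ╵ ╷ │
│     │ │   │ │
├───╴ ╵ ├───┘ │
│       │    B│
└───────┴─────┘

Checking each cell for number of passages:

Dead ends found at positions:
  (0, 0)
  (1, 6)
  (2, 2)
  (3, 5)
  (4, 3)
  (5, 6)
  (6, 2)
  (8, 0)
  (8, 4)
Total dead ends: 9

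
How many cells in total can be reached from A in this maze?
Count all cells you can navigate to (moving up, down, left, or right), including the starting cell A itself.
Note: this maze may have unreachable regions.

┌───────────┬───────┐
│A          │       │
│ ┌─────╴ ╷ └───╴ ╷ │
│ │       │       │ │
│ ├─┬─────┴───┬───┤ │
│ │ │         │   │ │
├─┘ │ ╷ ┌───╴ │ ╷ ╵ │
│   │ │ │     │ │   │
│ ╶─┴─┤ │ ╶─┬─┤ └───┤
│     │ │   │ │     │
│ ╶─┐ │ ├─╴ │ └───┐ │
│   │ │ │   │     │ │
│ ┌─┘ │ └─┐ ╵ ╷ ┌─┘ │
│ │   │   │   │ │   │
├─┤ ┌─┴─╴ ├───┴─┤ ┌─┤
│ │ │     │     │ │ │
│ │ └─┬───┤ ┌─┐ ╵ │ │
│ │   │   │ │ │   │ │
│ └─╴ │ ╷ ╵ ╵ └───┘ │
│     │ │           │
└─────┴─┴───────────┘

Using BFS/flood-fill to find all reachable cells from A:
Maze size: 10 × 10 = 100 total cells
48 cell(s) are walled off and cannot be reached from A.
Reachable cells: 52

Reachable region (· marks reachable cells):

┌───────────┬───────┐
│A · · · · ·│· · · ·│
│ ┌─────╴ ╷ └───╴ ╷ │
│·│· · · ·│· · · ·│·│
│ ├─┬─────┴───┬───┤ │
│·│ │         │· ·│·│
├─┘ │ ╷ ┌───╴ │ ╷ ╵ │
│   │ │ │     │·│· ·│
│ ╶─┴─┤ │ ╶─┬─┤ └───┤
│     │ │   │ │· · ·│
│ ╶─┐ │ ├─╴ │ └───┐ │
│   │ │ │   │     │·│
│ ┌─┘ │ └─┐ ╵ ╷ ┌─┘ │
│ │   │   │   │ │· ·│
├─┤ ┌─┴─╴ ├───┴─┤ ┌─┤
│ │ │     │· · ·│·│·│
│ │ └─┬───┤ ┌─┐ ╵ │ │
│ │   │· ·│·│·│· ·│·│
│ └─╴ │ ╷ ╵ ╵ └───┘ │
│     │·│· · · · · ·│
└─────┴─┴───────────┘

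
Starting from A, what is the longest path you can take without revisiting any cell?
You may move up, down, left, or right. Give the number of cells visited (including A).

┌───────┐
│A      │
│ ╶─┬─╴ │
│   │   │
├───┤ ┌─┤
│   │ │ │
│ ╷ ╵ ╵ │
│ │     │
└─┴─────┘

Finding longest simple path using DFS:
Start: (0, 0)
Longest path visits 12 cells
Path: A → right → right → right → down → left → down → down → left → up → left → down

Solution:

┌───────┐
│A → → ↓│
│ ╶─┬─╴ │
│   │↓ ↲│
├───┤ ┌─┤
│↓ ↰│↓│ │
│ ╷ ╵ ╵ │
│B│↑ ↲  │
└─┴─────┘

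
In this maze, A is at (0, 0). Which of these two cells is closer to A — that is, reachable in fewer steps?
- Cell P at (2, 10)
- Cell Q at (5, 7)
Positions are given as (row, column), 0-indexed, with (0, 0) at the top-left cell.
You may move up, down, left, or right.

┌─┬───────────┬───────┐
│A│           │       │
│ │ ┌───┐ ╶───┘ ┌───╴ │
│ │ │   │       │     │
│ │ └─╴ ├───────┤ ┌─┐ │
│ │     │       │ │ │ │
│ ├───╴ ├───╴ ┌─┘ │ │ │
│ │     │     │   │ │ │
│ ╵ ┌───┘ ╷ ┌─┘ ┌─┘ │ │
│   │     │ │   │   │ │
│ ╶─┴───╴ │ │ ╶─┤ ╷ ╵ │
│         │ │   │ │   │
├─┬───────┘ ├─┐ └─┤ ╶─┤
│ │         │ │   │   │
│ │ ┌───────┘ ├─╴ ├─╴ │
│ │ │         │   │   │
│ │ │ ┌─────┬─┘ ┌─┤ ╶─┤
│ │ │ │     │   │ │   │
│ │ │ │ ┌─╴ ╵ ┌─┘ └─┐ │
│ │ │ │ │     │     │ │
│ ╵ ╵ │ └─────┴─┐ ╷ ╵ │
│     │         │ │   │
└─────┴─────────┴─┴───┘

Shortest path A → P at (2, 10): 26 steps
Shortest path A → Q at (5, 7): 34 steps

P is closer (26 steps vs 34 steps).

Path to P:

┌─┬───────────┬───────┐
│A│↱ → → ↓    │↱ → → ↓│
│ │ ┌───┐ ╶───┘ ┌───╴ │
│↓│↑│   │↳ → → ↑│    ↓│
│ │ └─╴ ├───────┤ ┌─┐ │
│↓│↑ ← ↰│       │ │ │P│
│ ├───╴ ├───╴ ┌─┘ │ │ │
│↓│↱ → ↑│     │   │ │ │
│ ╵ ┌───┘ ╷ ┌─┘ ┌─┘ │ │
│↳ ↑│     │ │   │   │ │
│ ╶─┴───╴ │ │ ╶─┤ ╷ ╵ │
│         │ │   │ │   │
├─┬───────┘ ├─┐ └─┤ ╶─┤
│ │         │ │   │   │
│ │ ┌───────┘ ├─╴ ├─╴ │
│ │ │         │   │   │
│ │ │ ┌─────┬─┘ ┌─┤ ╶─┤
│ │ │ │     │   │ │   │
│ │ │ │ ┌─╴ ╵ ┌─┘ └─┐ │
│ │ │ │ │     │     │ │
│ ╵ ╵ │ └─────┴─┐ ╷ ╵ │
│     │         │ │   │
└─────┴─────────┴─┴───┘

Path to Q:

┌─┬───────────┬───────┐
│A│↱ → → ↓    │↱ → → ↓│
│ │ ┌───┐ ╶───┘ ┌───╴ │
│↓│↑│   │↳ → → ↑│↓ ← ↲│
│ │ └─╴ ├───────┤ ┌─┐ │
│↓│↑ ← ↰│       │↓│ │ │
│ ├───╴ ├───╴ ┌─┘ │ │ │
│↓│↱ → ↑│     │↓ ↲│ │ │
│ ╵ ┌───┘ ╷ ┌─┘ ┌─┘ │ │
│↳ ↑│     │ │↓ ↲│   │ │
│ ╶─┴───╴ │ │ ╶─┤ ╷ ╵ │
│         │ │↳ Q│ │   │
├─┬───────┘ ├─┐ └─┤ ╶─┤
│ │         │ │   │   │
│ │ ┌───────┘ ├─╴ ├─╴ │
│ │ │         │   │   │
│ │ │ ┌─────┬─┘ ┌─┤ ╶─┤
│ │ │ │     │   │ │   │
│ │ │ │ ┌─╴ ╵ ┌─┘ └─┐ │
│ │ │ │ │     │     │ │
│ ╵ ╵ │ └─────┴─┐ ╷ ╵ │
│     │         │ │   │
└─────┴─────────┴─┴───┘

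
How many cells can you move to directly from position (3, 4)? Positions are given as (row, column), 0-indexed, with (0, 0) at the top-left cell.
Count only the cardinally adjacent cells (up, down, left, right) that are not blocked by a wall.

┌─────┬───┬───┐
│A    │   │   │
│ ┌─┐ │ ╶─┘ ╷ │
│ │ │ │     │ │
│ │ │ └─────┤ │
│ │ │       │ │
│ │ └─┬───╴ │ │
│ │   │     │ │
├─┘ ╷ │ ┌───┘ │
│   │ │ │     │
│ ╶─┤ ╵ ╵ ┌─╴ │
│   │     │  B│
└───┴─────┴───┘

Checking passable neighbors of (3, 4):
Neighbors: (3, 3), (3, 5)
Count: 2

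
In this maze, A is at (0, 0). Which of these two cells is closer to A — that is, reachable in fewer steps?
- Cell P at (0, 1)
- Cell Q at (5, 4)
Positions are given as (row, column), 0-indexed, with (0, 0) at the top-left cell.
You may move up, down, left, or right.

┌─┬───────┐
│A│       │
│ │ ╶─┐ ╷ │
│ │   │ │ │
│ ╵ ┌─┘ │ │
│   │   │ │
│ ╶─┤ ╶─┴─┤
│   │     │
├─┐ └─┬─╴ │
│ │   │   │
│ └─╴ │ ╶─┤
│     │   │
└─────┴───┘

Shortest path A → P at (0, 1): 5 steps
Shortest path A → Q at (5, 4): 17 steps

P is closer (5 steps vs 17 steps).

Path to P:

┌─┬───────┐
│A│P      │
│ │ ╶─┐ ╷ │
│↓│↑  │ │ │
│ ╵ ┌─┘ │ │
│↳ ↑│   │ │
│ ╶─┤ ╶─┴─┤
│   │     │
├─┐ └─┬─╴ │
│ │   │   │
│ └─╴ │ ╶─┤
│     │   │
└─────┴───┘

Path to Q:

┌─┬───────┐
│A│↱ → ↓  │
│ │ ╶─┐ ╷ │
│↓│↑  │↓│ │
│ ╵ ┌─┘ │ │
│↳ ↑│↓ ↲│ │
│ ╶─┤ ╶─┴─┤
│   │↳ → ↓│
├─┐ └─┬─╴ │
│ │   │↓ ↲│
│ └─╴ │ ╶─┤
│     │↳ Q│
└─────┴───┘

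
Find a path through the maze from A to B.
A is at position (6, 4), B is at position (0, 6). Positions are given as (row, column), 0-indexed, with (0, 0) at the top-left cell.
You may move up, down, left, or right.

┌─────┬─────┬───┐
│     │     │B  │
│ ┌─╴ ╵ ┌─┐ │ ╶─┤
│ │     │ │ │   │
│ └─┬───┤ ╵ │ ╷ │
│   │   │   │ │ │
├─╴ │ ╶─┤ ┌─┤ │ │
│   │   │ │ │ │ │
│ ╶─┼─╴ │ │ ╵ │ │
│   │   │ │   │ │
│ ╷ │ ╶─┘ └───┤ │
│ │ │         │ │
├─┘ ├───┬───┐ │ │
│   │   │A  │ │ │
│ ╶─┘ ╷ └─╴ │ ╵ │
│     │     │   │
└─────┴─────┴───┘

Finding the shortest path from (6, 4) to (0, 6):
Path length: 46 steps
Directions: right → down → left → left → up → left → down → left → left → up → right → up → up → left → up → right → up → left → up → up → right → right → down → right → up → right → right → down → down → left → down → down → down → right → right → down → down → right → up → up → up → up → up → up → left → up

Solution:

┌─────┬─────┬───┐
│↱ → ↓│↱ → ↓│B  │
│ ┌─╴ ╵ ┌─┐ │ ╶─┤
│↑│  ↳ ↑│ │↓│↑ ↰│
│ └─┬───┤ ╵ │ ╷ │
│↑ ↰│   │↓ ↲│ │↑│
├─╴ │ ╶─┤ ┌─┤ │ │
│↱ ↑│   │↓│ │ │↑│
│ ╶─┼─╴ │ │ ╵ │ │
│↑ ↰│   │↓│   │↑│
│ ╷ │ ╶─┘ └───┤ │
│ │↑│    ↳ → ↓│↑│
├─┘ ├───┬───┐ │ │
│↱ ↑│↓ ↰│A ↓│↓│↑│
│ ╶─┘ ╷ └─╴ │ ╵ │
│↑ ← ↲│↑ ← ↲│↳ ↑│
└─────┴─────┴───┘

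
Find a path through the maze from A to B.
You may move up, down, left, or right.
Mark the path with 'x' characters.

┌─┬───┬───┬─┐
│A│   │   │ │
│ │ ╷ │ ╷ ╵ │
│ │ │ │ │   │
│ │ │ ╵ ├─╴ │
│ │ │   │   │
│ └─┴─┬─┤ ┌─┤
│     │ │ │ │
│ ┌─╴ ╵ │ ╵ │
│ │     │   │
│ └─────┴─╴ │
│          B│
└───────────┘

Finding the shortest path through the maze:
Path length: 10 steps
Directions: down → down → down → down → down → right → right → right → right → right

Solution:

┌─┬───┬───┬─┐
│A│   │   │ │
│ │ ╷ │ ╷ ╵ │
│x│ │ │ │   │
│ │ │ ╵ ├─╴ │
│x│ │   │   │
│ └─┴─┬─┤ ┌─┤
│x    │ │ │ │
│ ┌─╴ ╵ │ ╵ │
│x│     │   │
│ └─────┴─╴ │
│x x x x x B│
└───────────┘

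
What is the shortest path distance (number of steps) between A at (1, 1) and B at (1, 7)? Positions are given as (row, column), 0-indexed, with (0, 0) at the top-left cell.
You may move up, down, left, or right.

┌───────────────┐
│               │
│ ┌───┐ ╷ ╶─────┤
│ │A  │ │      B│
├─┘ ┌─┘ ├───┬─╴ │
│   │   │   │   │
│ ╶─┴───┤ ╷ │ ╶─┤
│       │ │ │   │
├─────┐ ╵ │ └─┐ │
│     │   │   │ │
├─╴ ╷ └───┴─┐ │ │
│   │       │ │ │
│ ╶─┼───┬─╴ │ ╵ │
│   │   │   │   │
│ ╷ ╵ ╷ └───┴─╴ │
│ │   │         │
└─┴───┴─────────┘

Finding path from (1, 1) to (1, 7):
Path: (1,1) → (2,1) → (2,0) → (3,0) → (3,1) → (3,2) → (3,3) → (4,3) → (4,4) → (3,4) → (2,4) → (2,5) → (3,5) → (4,5) → (4,6) → (5,6) → (6,6) → (6,7) → (5,7) → (4,7) → (3,7) → (3,6) → (2,6) → (2,7) → (1,7)
Distance: 24 steps

Solution:

┌───────────────┐
│               │
│ ┌───┐ ╷ ╶─────┤
│ │A  │ │      B│
├─┘ ┌─┘ ├───┬─╴ │
│↓ ↲│   │↱ ↓│↱ ↑│
│ ╶─┴───┤ ╷ │ ╶─┤
│↳ → → ↓│↑│↓│↑ ↰│
├─────┐ ╵ │ └─┐ │
│     │↳ ↑│↳ ↓│↑│
├─╴ ╷ └───┴─┐ │ │
│   │       │↓│↑│
│ ╶─┼───┬─╴ │ ╵ │
│   │   │   │↳ ↑│
│ ╷ ╵ ╷ └───┴─╴ │
│ │   │         │
└─┴───┴─────────┘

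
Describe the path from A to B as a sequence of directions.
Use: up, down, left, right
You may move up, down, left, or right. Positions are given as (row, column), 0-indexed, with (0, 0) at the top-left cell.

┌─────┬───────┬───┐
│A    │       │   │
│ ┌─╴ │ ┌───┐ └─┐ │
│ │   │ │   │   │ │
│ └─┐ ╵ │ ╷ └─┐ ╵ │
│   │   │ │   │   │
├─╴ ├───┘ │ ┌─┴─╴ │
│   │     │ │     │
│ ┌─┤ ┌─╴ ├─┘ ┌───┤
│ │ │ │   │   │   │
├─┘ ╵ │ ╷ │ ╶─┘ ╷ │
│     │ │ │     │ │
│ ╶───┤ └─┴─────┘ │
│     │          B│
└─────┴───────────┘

Finding the path and converting it to directions:
Path through cells: (0,0) → (0,1) → (0,2) → (1,2) → (2,2) → (2,3) → (1,3) → (0,3) → (0,4) → (0,5) → (0,6) → (1,6) → (1,7) → (2,7) → (2,8) → (3,8) → (3,7) → (3,6) → (4,6) → (4,5) → (5,5) → (5,6) → (5,7) → (4,7) → (4,8) → (5,8) → (6,8)
Directions: right, right, down, down, right, up, up, right, right, right, down, right, down, right, down, left, left, down, left, down, right, right, up, right, down, down

Solution:

┌─────┬───────┬───┐
│A → ↓│↱ → → ↓│   │
│ ┌─╴ │ ┌───┐ └─┐ │
│ │  ↓│↑│   │↳ ↓│ │
│ └─┐ ╵ │ ╷ └─┐ ╵ │
│   │↳ ↑│ │   │↳ ↓│
├─╴ ├───┘ │ ┌─┴─╴ │
│   │     │ │↓ ← ↲│
│ ┌─┤ ┌─╴ ├─┘ ┌───┤
│ │ │ │   │↓ ↲│↱ ↓│
├─┘ ╵ │ ╷ │ ╶─┘ ╷ │
│     │ │ │↳ → ↑│↓│
│ ╶───┤ └─┴─────┘ │
│     │          B│
└─────┴───────────┘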